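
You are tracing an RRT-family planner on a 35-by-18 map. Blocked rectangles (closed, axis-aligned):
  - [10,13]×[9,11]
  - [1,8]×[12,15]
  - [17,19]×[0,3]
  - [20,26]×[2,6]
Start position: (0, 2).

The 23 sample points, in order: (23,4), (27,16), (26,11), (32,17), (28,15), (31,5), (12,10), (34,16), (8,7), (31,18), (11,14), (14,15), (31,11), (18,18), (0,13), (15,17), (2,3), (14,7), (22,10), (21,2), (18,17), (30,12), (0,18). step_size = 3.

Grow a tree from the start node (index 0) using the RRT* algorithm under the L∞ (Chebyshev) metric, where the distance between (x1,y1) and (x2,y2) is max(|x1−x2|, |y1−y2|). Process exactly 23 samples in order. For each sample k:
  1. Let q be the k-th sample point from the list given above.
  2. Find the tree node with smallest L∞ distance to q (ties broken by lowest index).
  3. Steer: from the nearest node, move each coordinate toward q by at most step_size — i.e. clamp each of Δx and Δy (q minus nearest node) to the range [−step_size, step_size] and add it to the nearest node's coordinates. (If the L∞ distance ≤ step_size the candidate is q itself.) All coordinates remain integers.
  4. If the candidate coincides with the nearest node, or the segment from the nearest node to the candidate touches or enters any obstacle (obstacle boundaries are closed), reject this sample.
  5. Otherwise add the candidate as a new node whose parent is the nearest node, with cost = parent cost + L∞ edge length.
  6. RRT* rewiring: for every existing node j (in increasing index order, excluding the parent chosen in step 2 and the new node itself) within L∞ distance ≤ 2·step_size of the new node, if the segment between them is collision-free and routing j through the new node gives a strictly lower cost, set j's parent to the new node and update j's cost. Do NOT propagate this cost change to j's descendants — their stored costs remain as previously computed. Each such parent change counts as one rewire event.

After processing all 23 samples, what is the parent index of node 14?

Parent of node 14: 8

1. q=(23,4) nearest=0 d=23 new=(3,4) → add node 1 parent=0 cost=3
2. q=(27,16) nearest=1 d=24 new=(6,7) → add node 2 parent=1 cost=6
3. q=(26,11) nearest=2 d=20 new=(9,10) → add node 3 parent=2 cost=9
4. q=(32,17) nearest=3 d=23 new=(12,13) → blocked by [10,13]×[9,11], reject
5. q=(28,15) nearest=3 d=19 new=(12,13) → blocked by [10,13]×[9,11], reject
6. q=(31,5) nearest=3 d=22 new=(12,7) → blocked by [10,13]×[9,11], reject
7. q=(12,10) nearest=3 d=3 new=(12,10) → blocked by [10,13]×[9,11], reject
8. q=(34,16) nearest=3 d=25 new=(12,13) → blocked by [10,13]×[9,11], reject
9. q=(8,7) nearest=2 d=2 new=(8,7) → add node 4 parent=2 cost=8
10. q=(31,18) nearest=3 d=22 new=(12,13) → blocked by [10,13]×[9,11], reject
11. q=(11,14) nearest=3 d=4 new=(11,13) → add node 5 parent=3 cost=12
12. q=(14,15) nearest=5 d=3 new=(14,15) → add node 6 parent=5 cost=15
13. q=(31,11) nearest=6 d=17 new=(17,12) → add node 7 parent=6 cost=18
14. q=(18,18) nearest=6 d=4 new=(17,18) → add node 8 parent=6 cost=18
15. q=(0,13) nearest=2 d=6 new=(3,10) → add node 9 parent=2 cost=9
16. q=(15,17) nearest=6 d=2 new=(15,17) → add node 10 parent=6 cost=17
17. q=(2,3) nearest=1 d=1 new=(2,3) → add node 11 parent=1 cost=4
18. q=(14,7) nearest=3 d=5 new=(12,7) → blocked by [10,13]×[9,11], reject
19. q=(22,10) nearest=7 d=5 new=(20,10) → add node 12 parent=7 cost=21
20. q=(21,2) nearest=12 d=8 new=(21,7) → add node 13 parent=12 cost=24
21. q=(18,17) nearest=8 d=1 new=(18,17) → add node 14 parent=8 cost=19
22. q=(30,12) nearest=13 d=9 new=(24,10) → add node 15 parent=13 cost=27
23. q=(0,18) nearest=9 d=8 new=(0,13) → blocked by [1,8]×[12,15], reject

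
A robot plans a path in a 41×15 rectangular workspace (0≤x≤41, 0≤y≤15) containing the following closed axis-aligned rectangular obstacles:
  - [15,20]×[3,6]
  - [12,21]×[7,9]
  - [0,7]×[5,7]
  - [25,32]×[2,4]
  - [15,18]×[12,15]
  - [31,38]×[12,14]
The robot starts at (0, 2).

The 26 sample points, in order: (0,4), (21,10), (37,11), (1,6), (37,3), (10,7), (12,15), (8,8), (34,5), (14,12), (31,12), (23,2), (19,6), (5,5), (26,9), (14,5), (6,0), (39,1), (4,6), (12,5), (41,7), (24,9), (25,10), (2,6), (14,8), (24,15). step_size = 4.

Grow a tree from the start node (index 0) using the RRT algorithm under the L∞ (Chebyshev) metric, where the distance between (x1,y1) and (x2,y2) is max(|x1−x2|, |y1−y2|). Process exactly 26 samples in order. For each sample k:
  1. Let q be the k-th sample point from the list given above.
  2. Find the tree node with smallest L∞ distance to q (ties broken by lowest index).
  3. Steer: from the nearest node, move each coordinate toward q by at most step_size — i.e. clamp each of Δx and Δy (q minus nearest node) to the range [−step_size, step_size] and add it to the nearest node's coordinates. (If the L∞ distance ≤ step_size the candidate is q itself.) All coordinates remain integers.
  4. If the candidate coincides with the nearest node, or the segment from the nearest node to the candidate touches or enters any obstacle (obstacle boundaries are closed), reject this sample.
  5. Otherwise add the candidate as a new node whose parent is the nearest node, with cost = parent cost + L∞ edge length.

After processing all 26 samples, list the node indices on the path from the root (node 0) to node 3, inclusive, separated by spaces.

Path: 0 2 3

1. q=(0,4) nearest=0 d=2 new=(0,4) → add node 1 parent=0 cost=2
2. q=(21,10) nearest=0 d=21 new=(4,6) → blocked by [0,7]×[5,7], reject
3. q=(37,11) nearest=0 d=37 new=(4,6) → blocked by [0,7]×[5,7], reject
4. q=(1,6) nearest=1 d=2 new=(1,6) → blocked by [0,7]×[5,7], reject
5. q=(37,3) nearest=0 d=37 new=(4,3) → add node 2 parent=0 cost=4
6. q=(10,7) nearest=2 d=6 new=(8,7) → blocked by [0,7]×[5,7], reject
7. q=(12,15) nearest=1 d=12 new=(4,8) → blocked by [0,7]×[5,7], reject
8. q=(8,8) nearest=2 d=5 new=(8,7) → blocked by [0,7]×[5,7], reject
9. q=(34,5) nearest=2 d=30 new=(8,5) → add node 3 parent=2 cost=8
10. q=(14,12) nearest=3 d=7 new=(12,9) → blocked by [12,21]×[7,9], reject
11. q=(31,12) nearest=3 d=23 new=(12,9) → blocked by [12,21]×[7,9], reject
12. q=(23,2) nearest=3 d=15 new=(12,2) → add node 4 parent=3 cost=12
13. q=(19,6) nearest=4 d=7 new=(16,6) → blocked by [15,20]×[3,6], reject
14. q=(5,5) nearest=2 d=2 new=(5,5) → blocked by [0,7]×[5,7], reject
15. q=(26,9) nearest=4 d=14 new=(16,6) → blocked by [15,20]×[3,6], reject
16. q=(14,5) nearest=4 d=3 new=(14,5) → add node 5 parent=4 cost=15
17. q=(6,0) nearest=2 d=3 new=(6,0) → add node 6 parent=2 cost=7
18. q=(39,1) nearest=5 d=25 new=(18,1) → blocked by [15,20]×[3,6], reject
19. q=(4,6) nearest=2 d=3 new=(4,6) → blocked by [0,7]×[5,7], reject
20. q=(12,5) nearest=5 d=2 new=(12,5) → add node 7 parent=5 cost=17
21. q=(41,7) nearest=5 d=27 new=(18,7) → blocked by [15,20]×[3,6], reject
22. q=(24,9) nearest=5 d=10 new=(18,9) → blocked by [15,20]×[3,6], reject
23. q=(25,10) nearest=5 d=11 new=(18,9) → blocked by [15,20]×[3,6], reject
24. q=(2,6) nearest=1 d=2 new=(2,6) → blocked by [0,7]×[5,7], reject
25. q=(14,8) nearest=5 d=3 new=(14,8) → blocked by [12,21]×[7,9], reject
26. q=(24,15) nearest=5 d=10 new=(18,9) → blocked by [15,20]×[3,6], reject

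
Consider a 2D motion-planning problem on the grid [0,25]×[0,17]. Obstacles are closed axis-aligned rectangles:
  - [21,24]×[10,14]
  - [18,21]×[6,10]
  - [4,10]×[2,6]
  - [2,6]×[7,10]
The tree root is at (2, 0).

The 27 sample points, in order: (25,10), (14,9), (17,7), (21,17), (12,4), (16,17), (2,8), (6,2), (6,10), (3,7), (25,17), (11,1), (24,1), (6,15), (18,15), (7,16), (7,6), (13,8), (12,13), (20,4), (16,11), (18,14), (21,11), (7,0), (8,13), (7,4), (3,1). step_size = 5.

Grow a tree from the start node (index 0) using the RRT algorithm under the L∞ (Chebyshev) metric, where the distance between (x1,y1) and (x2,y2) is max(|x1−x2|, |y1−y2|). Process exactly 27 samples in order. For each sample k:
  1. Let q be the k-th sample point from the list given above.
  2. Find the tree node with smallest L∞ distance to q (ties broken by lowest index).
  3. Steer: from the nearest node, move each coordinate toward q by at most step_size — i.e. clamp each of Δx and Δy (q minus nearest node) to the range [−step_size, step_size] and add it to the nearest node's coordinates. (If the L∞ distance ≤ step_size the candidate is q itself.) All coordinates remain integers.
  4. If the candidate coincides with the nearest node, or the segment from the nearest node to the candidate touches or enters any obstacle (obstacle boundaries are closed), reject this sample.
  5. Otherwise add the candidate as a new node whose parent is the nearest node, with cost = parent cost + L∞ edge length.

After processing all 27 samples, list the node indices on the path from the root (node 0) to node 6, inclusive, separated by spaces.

1. q=(25,10) nearest=0 d=23 new=(7,5) → blocked by [4,10]×[2,6], reject
2. q=(14,9) nearest=0 d=12 new=(7,5) → blocked by [4,10]×[2,6], reject
3. q=(17,7) nearest=0 d=15 new=(7,5) → blocked by [4,10]×[2,6], reject
4. q=(21,17) nearest=0 d=19 new=(7,5) → blocked by [4,10]×[2,6], reject
5. q=(12,4) nearest=0 d=10 new=(7,4) → blocked by [4,10]×[2,6], reject
6. q=(16,17) nearest=0 d=17 new=(7,5) → blocked by [4,10]×[2,6], reject
7. q=(2,8) nearest=0 d=8 new=(2,5) → add node 1 parent=0 cost=5
8. q=(6,2) nearest=0 d=4 new=(6,2) → blocked by [4,10]×[2,6], reject
9. q=(6,10) nearest=1 d=5 new=(6,10) → blocked by [2,6]×[7,10], reject
10. q=(3,7) nearest=1 d=2 new=(3,7) → blocked by [2,6]×[7,10], reject
11. q=(25,17) nearest=0 d=23 new=(7,5) → blocked by [4,10]×[2,6], reject
12. q=(11,1) nearest=0 d=9 new=(7,1) → add node 2 parent=0 cost=5
13. q=(24,1) nearest=2 d=17 new=(12,1) → add node 3 parent=2 cost=10
14. q=(6,15) nearest=1 d=10 new=(6,10) → blocked by [2,6]×[7,10], reject
15. q=(18,15) nearest=2 d=14 new=(12,6) → blocked by [4,10]×[2,6], reject
16. q=(7,16) nearest=1 d=11 new=(7,10) → blocked by [2,6]×[7,10], reject
17. q=(7,6) nearest=1 d=5 new=(7,6) → blocked by [4,10]×[2,6], reject
18. q=(13,8) nearest=2 d=7 new=(12,6) → blocked by [4,10]×[2,6], reject
19. q=(12,13) nearest=1 d=10 new=(7,10) → blocked by [2,6]×[7,10], reject
20. q=(20,4) nearest=3 d=8 new=(17,4) → add node 4 parent=3 cost=15
21. q=(16,11) nearest=4 d=7 new=(16,9) → add node 5 parent=4 cost=20
22. q=(18,14) nearest=5 d=5 new=(18,14) → add node 6 parent=5 cost=25
23. q=(21,11) nearest=6 d=3 new=(21,11) → blocked by [21,24]×[10,14], reject
24. q=(7,0) nearest=2 d=1 new=(7,0) → add node 7 parent=2 cost=6
25. q=(8,13) nearest=1 d=8 new=(7,10) → blocked by [2,6]×[7,10], reject
26. q=(7,4) nearest=2 d=3 new=(7,4) → blocked by [4,10]×[2,6], reject
27. q=(3,1) nearest=0 d=1 new=(3,1) → add node 8 parent=0 cost=1

Path: 0 2 3 4 5 6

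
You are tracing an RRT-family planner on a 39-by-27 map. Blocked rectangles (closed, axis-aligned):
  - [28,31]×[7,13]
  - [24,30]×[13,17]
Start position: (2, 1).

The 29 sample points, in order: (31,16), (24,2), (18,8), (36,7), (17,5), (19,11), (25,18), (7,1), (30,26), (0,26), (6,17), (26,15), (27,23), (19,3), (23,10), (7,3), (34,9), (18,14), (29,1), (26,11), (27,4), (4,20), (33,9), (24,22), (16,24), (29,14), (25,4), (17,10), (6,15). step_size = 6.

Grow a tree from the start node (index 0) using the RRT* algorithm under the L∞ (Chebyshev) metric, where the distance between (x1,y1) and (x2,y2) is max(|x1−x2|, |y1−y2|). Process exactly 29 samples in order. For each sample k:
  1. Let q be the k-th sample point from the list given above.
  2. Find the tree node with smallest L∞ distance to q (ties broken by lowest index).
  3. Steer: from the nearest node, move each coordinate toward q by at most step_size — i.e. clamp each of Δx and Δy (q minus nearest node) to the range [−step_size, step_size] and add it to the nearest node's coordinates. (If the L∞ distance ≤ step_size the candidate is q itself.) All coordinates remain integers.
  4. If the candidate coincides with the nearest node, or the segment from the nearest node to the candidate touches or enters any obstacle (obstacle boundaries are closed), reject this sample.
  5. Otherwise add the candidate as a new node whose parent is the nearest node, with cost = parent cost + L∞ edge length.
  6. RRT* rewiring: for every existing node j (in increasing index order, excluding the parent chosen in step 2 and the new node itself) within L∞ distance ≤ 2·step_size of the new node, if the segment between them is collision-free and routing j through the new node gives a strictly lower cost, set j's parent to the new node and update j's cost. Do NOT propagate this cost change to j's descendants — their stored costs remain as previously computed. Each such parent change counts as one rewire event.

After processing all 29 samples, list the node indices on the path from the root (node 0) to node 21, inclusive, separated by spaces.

Path: 0 7 3 21

1. q=(31,16) nearest=0 d=29 new=(8,7) → add node 1 parent=0 cost=6
2. q=(24,2) nearest=1 d=16 new=(14,2) → add node 2 parent=1 cost=12
3. q=(18,8) nearest=2 d=6 new=(18,8) → add node 3 parent=2 cost=18
4. q=(36,7) nearest=3 d=18 new=(24,7) → add node 4 parent=3 cost=24
5. q=(17,5) nearest=2 d=3 new=(17,5) → add node 5 parent=2 cost=15; rewire 4→5 (22<24)
6. q=(19,11) nearest=3 d=3 new=(19,11) → add node 6 parent=3 cost=21
7. q=(25,18) nearest=6 d=7 new=(25,17) → blocked by [24,30]×[13,17], reject
8. q=(7,1) nearest=0 d=5 new=(7,1) → add node 7 parent=0 cost=5; rewire 3→7 (16<18); rewire 6→7 (17<21)
9. q=(30,26) nearest=6 d=15 new=(25,17) → blocked by [24,30]×[13,17], reject
10. q=(0,26) nearest=3 d=18 new=(12,14) → add node 8 parent=3 cost=22
11. q=(6,17) nearest=8 d=6 new=(6,17) → add node 9 parent=8 cost=28
12. q=(26,15) nearest=6 d=7 new=(25,15) → blocked by [24,30]×[13,17], reject
13. q=(27,23) nearest=6 d=12 new=(25,17) → blocked by [24,30]×[13,17], reject
14. q=(19,3) nearest=5 d=2 new=(19,3) → add node 10 parent=5 cost=17
15. q=(23,10) nearest=4 d=3 new=(23,10) → add node 11 parent=4 cost=25
16. q=(7,3) nearest=7 d=2 new=(7,3) → add node 12 parent=7 cost=7; rewire 8→12 (18<22)
17. q=(34,9) nearest=4 d=10 new=(30,9) → blocked by [28,31]×[7,13], reject
18. q=(18,14) nearest=6 d=3 new=(18,14) → add node 13 parent=6 cost=20
19. q=(29,1) nearest=4 d=6 new=(29,1) → add node 14 parent=4 cost=28
20. q=(26,11) nearest=11 d=3 new=(26,11) → add node 15 parent=11 cost=28
21. q=(27,4) nearest=4 d=3 new=(27,4) → add node 16 parent=4 cost=25
22. q=(4,20) nearest=9 d=3 new=(4,20) → add node 17 parent=9 cost=31
23. q=(33,9) nearest=16 d=6 new=(33,9) → blocked by [28,31]×[7,13], reject
24. q=(24,22) nearest=13 d=8 new=(24,20) → add node 18 parent=13 cost=26
25. q=(16,24) nearest=18 d=8 new=(18,24) → add node 19 parent=18 cost=32
26. q=(29,14) nearest=15 d=3 new=(29,14) → blocked by [28,31]×[7,13], reject
27. q=(25,4) nearest=16 d=2 new=(25,4) → add node 20 parent=16 cost=27
28. q=(17,10) nearest=3 d=2 new=(17,10) → add node 21 parent=3 cost=18; rewire 11→21 (24<25); rewire 15→21 (27<28); rewire 20→21 (26<27)
29. q=(6,15) nearest=9 d=2 new=(6,15) → add node 22 parent=9 cost=30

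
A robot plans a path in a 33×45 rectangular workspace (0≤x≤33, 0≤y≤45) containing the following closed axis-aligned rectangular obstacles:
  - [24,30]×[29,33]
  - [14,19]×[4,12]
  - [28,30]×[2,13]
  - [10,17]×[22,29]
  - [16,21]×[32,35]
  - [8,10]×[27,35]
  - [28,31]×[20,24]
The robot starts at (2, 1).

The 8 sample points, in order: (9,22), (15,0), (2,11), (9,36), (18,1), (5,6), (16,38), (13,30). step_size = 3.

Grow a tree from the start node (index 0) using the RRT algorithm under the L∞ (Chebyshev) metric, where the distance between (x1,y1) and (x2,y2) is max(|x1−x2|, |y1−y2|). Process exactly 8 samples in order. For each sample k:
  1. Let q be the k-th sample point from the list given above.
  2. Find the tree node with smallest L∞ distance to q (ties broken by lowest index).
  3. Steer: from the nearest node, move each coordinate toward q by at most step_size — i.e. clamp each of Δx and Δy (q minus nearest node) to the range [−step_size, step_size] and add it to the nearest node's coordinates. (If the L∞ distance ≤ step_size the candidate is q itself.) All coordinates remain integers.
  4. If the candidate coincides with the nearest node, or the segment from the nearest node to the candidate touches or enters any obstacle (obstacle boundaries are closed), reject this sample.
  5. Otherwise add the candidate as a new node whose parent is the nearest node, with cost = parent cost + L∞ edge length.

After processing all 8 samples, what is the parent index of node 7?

1. q=(9,22) nearest=0 d=21 new=(5,4) → add node 1 parent=0 cost=3
2. q=(15,0) nearest=1 d=10 new=(8,1) → add node 2 parent=1 cost=6
3. q=(2,11) nearest=1 d=7 new=(2,7) → add node 3 parent=1 cost=6
4. q=(9,36) nearest=3 d=29 new=(5,10) → add node 4 parent=3 cost=9
5. q=(18,1) nearest=2 d=10 new=(11,1) → add node 5 parent=2 cost=9
6. q=(5,6) nearest=1 d=2 new=(5,6) → add node 6 parent=1 cost=5
7. q=(16,38) nearest=4 d=28 new=(8,13) → add node 7 parent=4 cost=12
8. q=(13,30) nearest=7 d=17 new=(11,16) → add node 8 parent=7 cost=15

Parent of node 7: 4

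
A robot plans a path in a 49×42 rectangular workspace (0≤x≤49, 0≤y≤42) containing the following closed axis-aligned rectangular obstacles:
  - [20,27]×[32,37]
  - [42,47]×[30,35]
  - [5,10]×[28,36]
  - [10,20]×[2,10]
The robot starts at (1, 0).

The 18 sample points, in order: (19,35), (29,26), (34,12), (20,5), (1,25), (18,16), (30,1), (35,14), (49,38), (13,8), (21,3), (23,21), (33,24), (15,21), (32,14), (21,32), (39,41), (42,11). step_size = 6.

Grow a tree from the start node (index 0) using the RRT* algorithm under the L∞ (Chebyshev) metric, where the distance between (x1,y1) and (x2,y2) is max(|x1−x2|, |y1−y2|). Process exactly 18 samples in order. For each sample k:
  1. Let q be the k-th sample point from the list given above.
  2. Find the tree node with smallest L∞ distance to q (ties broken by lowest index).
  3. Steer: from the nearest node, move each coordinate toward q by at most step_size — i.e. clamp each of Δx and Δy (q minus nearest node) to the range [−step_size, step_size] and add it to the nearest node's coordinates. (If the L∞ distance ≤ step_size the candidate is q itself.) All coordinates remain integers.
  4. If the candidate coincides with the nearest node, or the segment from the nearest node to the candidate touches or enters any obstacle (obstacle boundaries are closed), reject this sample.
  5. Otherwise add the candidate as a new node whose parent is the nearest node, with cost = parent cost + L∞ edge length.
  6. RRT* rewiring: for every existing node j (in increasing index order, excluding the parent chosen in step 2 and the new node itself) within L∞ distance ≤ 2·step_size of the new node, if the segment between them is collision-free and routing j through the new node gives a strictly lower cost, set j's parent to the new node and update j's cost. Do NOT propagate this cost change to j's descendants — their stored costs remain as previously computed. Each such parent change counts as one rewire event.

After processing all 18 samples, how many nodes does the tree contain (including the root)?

1. q=(19,35) nearest=0 d=35 new=(7,6) → add node 1 parent=0 cost=6
2. q=(29,26) nearest=1 d=22 new=(13,12) → blocked by [10,20]×[2,10], reject
3. q=(34,12) nearest=1 d=27 new=(13,12) → blocked by [10,20]×[2,10], reject
4. q=(20,5) nearest=1 d=13 new=(13,5) → blocked by [10,20]×[2,10], reject
5. q=(1,25) nearest=1 d=19 new=(1,12) → add node 2 parent=1 cost=12
6. q=(18,16) nearest=1 d=11 new=(13,12) → blocked by [10,20]×[2,10], reject
7. q=(30,1) nearest=1 d=23 new=(13,1) → blocked by [10,20]×[2,10], reject
8. q=(35,14) nearest=1 d=28 new=(13,12) → blocked by [10,20]×[2,10], reject
9. q=(49,38) nearest=1 d=42 new=(13,12) → blocked by [10,20]×[2,10], reject
10. q=(13,8) nearest=1 d=6 new=(13,8) → blocked by [10,20]×[2,10], reject
11. q=(21,3) nearest=1 d=14 new=(13,3) → blocked by [10,20]×[2,10], reject
12. q=(23,21) nearest=1 d=16 new=(13,12) → blocked by [10,20]×[2,10], reject
13. q=(33,24) nearest=1 d=26 new=(13,12) → blocked by [10,20]×[2,10], reject
14. q=(15,21) nearest=2 d=14 new=(7,18) → add node 3 parent=2 cost=18
15. q=(32,14) nearest=1 d=25 new=(13,12) → blocked by [10,20]×[2,10], reject
16. q=(21,32) nearest=3 d=14 new=(13,24) → add node 4 parent=3 cost=24
17. q=(39,41) nearest=4 d=26 new=(19,30) → add node 5 parent=4 cost=30
18. q=(42,11) nearest=5 d=23 new=(25,24) → add node 6 parent=5 cost=36

Node count: 7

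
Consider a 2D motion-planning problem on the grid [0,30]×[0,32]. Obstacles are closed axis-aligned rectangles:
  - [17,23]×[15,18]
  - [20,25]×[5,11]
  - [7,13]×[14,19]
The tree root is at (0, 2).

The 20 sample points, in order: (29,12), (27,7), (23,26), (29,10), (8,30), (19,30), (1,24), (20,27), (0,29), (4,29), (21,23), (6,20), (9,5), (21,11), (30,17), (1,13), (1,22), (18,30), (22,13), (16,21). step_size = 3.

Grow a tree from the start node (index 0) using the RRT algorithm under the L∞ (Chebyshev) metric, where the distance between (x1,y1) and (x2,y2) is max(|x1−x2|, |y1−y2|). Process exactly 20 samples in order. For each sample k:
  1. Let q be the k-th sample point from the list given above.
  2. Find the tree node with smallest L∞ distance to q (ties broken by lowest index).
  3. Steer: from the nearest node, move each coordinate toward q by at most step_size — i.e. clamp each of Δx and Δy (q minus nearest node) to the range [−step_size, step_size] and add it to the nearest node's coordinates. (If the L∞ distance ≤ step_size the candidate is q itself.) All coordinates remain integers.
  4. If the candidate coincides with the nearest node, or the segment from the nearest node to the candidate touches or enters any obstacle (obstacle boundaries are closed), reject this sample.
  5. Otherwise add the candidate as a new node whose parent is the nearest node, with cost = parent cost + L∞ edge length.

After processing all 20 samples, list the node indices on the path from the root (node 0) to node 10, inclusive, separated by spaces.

Path: 0 1 2 10

1. q=(29,12) nearest=0 d=29 new=(3,5) → add node 1 parent=0 cost=3
2. q=(27,7) nearest=1 d=24 new=(6,7) → add node 2 parent=1 cost=6
3. q=(23,26) nearest=2 d=19 new=(9,10) → add node 3 parent=2 cost=9
4. q=(29,10) nearest=3 d=20 new=(12,10) → add node 4 parent=3 cost=12
5. q=(8,30) nearest=3 d=20 new=(8,13) → add node 5 parent=3 cost=12
6. q=(19,30) nearest=5 d=17 new=(11,16) → blocked by [7,13]×[14,19], reject
7. q=(1,24) nearest=5 d=11 new=(5,16) → blocked by [7,13]×[14,19], reject
8. q=(20,27) nearest=5 d=14 new=(11,16) → blocked by [7,13]×[14,19], reject
9. q=(0,29) nearest=5 d=16 new=(5,16) → blocked by [7,13]×[14,19], reject
10. q=(4,29) nearest=5 d=16 new=(5,16) → blocked by [7,13]×[14,19], reject
11. q=(21,23) nearest=3 d=13 new=(12,13) → add node 6 parent=3 cost=12
12. q=(6,20) nearest=5 d=7 new=(6,16) → blocked by [7,13]×[14,19], reject
13. q=(9,5) nearest=2 d=3 new=(9,5) → add node 7 parent=2 cost=9
14. q=(21,11) nearest=4 d=9 new=(15,11) → add node 8 parent=4 cost=15
15. q=(30,17) nearest=8 d=15 new=(18,14) → add node 9 parent=8 cost=18
16. q=(1,13) nearest=2 d=6 new=(3,10) → add node 10 parent=2 cost=9
17. q=(1,22) nearest=5 d=9 new=(5,16) → blocked by [7,13]×[14,19], reject
18. q=(18,30) nearest=9 d=16 new=(18,17) → blocked by [17,23]×[15,18], reject
19. q=(22,13) nearest=9 d=4 new=(21,13) → add node 11 parent=9 cost=21
20. q=(16,21) nearest=9 d=7 new=(16,17) → blocked by [17,23]×[15,18], reject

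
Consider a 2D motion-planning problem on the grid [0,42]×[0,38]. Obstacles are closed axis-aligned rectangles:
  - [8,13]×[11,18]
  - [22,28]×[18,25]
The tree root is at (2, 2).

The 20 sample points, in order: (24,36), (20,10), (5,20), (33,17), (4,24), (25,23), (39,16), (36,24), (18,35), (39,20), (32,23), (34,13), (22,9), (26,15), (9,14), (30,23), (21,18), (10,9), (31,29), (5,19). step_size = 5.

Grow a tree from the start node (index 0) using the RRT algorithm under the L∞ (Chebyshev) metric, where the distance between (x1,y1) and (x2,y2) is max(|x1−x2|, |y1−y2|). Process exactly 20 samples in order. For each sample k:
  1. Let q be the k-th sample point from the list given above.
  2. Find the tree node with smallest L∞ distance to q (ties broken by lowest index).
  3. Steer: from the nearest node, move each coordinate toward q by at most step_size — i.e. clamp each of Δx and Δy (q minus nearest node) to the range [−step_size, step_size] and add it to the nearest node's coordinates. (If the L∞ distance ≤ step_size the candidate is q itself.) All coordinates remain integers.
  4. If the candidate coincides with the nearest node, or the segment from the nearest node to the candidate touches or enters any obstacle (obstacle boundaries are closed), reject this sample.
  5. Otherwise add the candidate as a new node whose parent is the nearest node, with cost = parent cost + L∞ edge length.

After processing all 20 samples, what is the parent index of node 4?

Parent of node 4: 3

1. q=(24,36) nearest=0 d=34 new=(7,7) → add node 1 parent=0 cost=5
2. q=(20,10) nearest=1 d=13 new=(12,10) → add node 2 parent=1 cost=10
3. q=(5,20) nearest=2 d=10 new=(7,15) → blocked by [8,13]×[11,18], reject
4. q=(33,17) nearest=2 d=21 new=(17,15) → blocked by [8,13]×[11,18], reject
5. q=(4,24) nearest=2 d=14 new=(7,15) → blocked by [8,13]×[11,18], reject
6. q=(25,23) nearest=2 d=13 new=(17,15) → blocked by [8,13]×[11,18], reject
7. q=(39,16) nearest=2 d=27 new=(17,15) → blocked by [8,13]×[11,18], reject
8. q=(36,24) nearest=2 d=24 new=(17,15) → blocked by [8,13]×[11,18], reject
9. q=(18,35) nearest=2 d=25 new=(17,15) → blocked by [8,13]×[11,18], reject
10. q=(39,20) nearest=2 d=27 new=(17,15) → blocked by [8,13]×[11,18], reject
11. q=(32,23) nearest=2 d=20 new=(17,15) → blocked by [8,13]×[11,18], reject
12. q=(34,13) nearest=2 d=22 new=(17,13) → add node 3 parent=2 cost=15
13. q=(22,9) nearest=3 d=5 new=(22,9) → add node 4 parent=3 cost=20
14. q=(26,15) nearest=4 d=6 new=(26,14) → add node 5 parent=4 cost=25
15. q=(9,14) nearest=2 d=4 new=(9,14) → blocked by [8,13]×[11,18], reject
16. q=(30,23) nearest=5 d=9 new=(30,19) → add node 6 parent=5 cost=30
17. q=(21,18) nearest=3 d=5 new=(21,18) → add node 7 parent=3 cost=20
18. q=(10,9) nearest=2 d=2 new=(10,9) → add node 8 parent=2 cost=12
19. q=(31,29) nearest=6 d=10 new=(31,24) → add node 9 parent=6 cost=35
20. q=(5,19) nearest=2 d=9 new=(7,15) → blocked by [8,13]×[11,18], reject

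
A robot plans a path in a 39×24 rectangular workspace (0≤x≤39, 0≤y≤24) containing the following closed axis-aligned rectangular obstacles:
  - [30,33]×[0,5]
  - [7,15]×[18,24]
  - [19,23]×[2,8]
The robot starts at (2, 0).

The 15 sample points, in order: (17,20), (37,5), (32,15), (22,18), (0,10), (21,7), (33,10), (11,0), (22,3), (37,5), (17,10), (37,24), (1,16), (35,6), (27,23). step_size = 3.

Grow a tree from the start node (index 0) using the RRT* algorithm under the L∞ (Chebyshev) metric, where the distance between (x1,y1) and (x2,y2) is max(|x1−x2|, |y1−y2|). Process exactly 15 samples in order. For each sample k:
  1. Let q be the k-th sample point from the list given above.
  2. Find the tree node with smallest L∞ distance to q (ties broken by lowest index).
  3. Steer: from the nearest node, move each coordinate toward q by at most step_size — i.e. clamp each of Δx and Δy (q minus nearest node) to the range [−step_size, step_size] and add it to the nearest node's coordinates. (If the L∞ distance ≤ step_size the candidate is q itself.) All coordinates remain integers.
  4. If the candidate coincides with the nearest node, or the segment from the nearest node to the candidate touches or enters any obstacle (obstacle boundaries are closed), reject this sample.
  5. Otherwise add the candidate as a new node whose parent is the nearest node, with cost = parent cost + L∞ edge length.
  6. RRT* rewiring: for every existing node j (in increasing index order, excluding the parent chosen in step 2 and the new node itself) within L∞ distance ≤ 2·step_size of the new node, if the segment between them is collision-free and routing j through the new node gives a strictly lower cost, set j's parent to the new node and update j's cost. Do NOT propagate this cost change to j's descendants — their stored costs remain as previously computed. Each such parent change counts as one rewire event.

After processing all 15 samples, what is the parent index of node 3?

1. q=(17,20) nearest=0 d=20 new=(5,3) → add node 1 parent=0 cost=3
2. q=(37,5) nearest=1 d=32 new=(8,5) → add node 2 parent=1 cost=6
3. q=(32,15) nearest=2 d=24 new=(11,8) → add node 3 parent=2 cost=9
4. q=(22,18) nearest=3 d=11 new=(14,11) → add node 4 parent=3 cost=12
5. q=(0,10) nearest=1 d=7 new=(2,6) → add node 5 parent=1 cost=6
6. q=(21,7) nearest=4 d=7 new=(17,8) → add node 6 parent=4 cost=15
7. q=(33,10) nearest=6 d=16 new=(20,10) → add node 7 parent=6 cost=18
8. q=(11,0) nearest=2 d=5 new=(11,2) → add node 8 parent=2 cost=9
9. q=(22,3) nearest=6 d=5 new=(20,5) → blocked by [19,23]×[2,8], reject
10. q=(37,5) nearest=7 d=17 new=(23,7) → blocked by [19,23]×[2,8], reject
11. q=(17,10) nearest=6 d=2 new=(17,10) → add node 9 parent=6 cost=17
12. q=(37,24) nearest=7 d=17 new=(23,13) → add node 10 parent=7 cost=21
13. q=(1,16) nearest=3 d=10 new=(8,11) → add node 11 parent=3 cost=12
14. q=(35,6) nearest=10 d=12 new=(26,10) → add node 12 parent=10 cost=24
15. q=(27,23) nearest=10 d=10 new=(26,16) → add node 13 parent=10 cost=24

Parent of node 3: 2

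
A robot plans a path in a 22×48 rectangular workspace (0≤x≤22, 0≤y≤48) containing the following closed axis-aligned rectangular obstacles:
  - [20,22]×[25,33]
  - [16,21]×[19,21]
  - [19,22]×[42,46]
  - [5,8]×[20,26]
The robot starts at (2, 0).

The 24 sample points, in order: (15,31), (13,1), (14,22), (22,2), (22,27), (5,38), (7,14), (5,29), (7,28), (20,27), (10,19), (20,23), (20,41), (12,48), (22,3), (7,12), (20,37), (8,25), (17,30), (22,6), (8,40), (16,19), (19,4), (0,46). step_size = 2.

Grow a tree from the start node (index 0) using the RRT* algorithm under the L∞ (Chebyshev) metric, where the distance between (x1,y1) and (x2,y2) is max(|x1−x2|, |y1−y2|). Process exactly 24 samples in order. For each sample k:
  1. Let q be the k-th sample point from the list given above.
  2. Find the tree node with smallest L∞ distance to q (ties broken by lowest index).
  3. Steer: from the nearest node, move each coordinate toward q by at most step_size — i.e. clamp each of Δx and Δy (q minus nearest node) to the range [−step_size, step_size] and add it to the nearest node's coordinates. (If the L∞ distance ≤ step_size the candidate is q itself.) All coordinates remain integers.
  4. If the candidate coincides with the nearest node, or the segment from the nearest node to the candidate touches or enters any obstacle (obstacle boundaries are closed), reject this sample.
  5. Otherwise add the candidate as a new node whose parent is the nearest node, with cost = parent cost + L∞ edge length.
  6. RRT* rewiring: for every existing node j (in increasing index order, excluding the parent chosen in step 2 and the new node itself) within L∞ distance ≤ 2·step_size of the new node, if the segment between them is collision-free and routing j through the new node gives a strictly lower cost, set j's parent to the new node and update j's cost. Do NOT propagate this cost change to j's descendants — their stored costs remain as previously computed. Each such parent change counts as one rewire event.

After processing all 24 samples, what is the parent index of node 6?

Parent of node 6: 5

1. q=(15,31) nearest=0 d=31 new=(4,2) → add node 1 parent=0 cost=2
2. q=(13,1) nearest=1 d=9 new=(6,1) → add node 2 parent=1 cost=4
3. q=(14,22) nearest=1 d=20 new=(6,4) → add node 3 parent=1 cost=4
4. q=(22,2) nearest=2 d=16 new=(8,2) → add node 4 parent=2 cost=6
5. q=(22,27) nearest=3 d=23 new=(8,6) → add node 5 parent=3 cost=6
6. q=(5,38) nearest=5 d=32 new=(6,8) → add node 6 parent=5 cost=8
7. q=(7,14) nearest=6 d=6 new=(7,10) → add node 7 parent=6 cost=10
8. q=(5,29) nearest=7 d=19 new=(5,12) → add node 8 parent=7 cost=12
9. q=(7,28) nearest=8 d=16 new=(7,14) → add node 9 parent=8 cost=14
10. q=(20,27) nearest=9 d=13 new=(9,16) → add node 10 parent=9 cost=16
11. q=(10,19) nearest=10 d=3 new=(10,18) → add node 11 parent=10 cost=18
12. q=(20,23) nearest=11 d=10 new=(12,20) → add node 12 parent=11 cost=20
13. q=(20,41) nearest=12 d=21 new=(14,22) → add node 13 parent=12 cost=22
14. q=(12,48) nearest=13 d=26 new=(12,24) → add node 14 parent=13 cost=24
15. q=(22,3) nearest=10 d=13 new=(11,14) → add node 15 parent=10 cost=18
16. q=(7,12) nearest=7 d=2 new=(7,12) → add node 16 parent=7 cost=12; rewire 15→16 (16<18)
17. q=(20,37) nearest=14 d=13 new=(14,26) → add node 17 parent=14 cost=26
18. q=(8,25) nearest=14 d=4 new=(10,25) → add node 18 parent=14 cost=26
19. q=(17,30) nearest=17 d=4 new=(16,28) → add node 19 parent=17 cost=28
20. q=(22,6) nearest=15 d=11 new=(13,12) → add node 20 parent=15 cost=18
21. q=(8,40) nearest=19 d=12 new=(14,30) → add node 21 parent=19 cost=30
22. q=(16,19) nearest=13 d=3 new=(16,20) → blocked by [16,21]×[19,21], reject
23. q=(19,4) nearest=20 d=8 new=(15,10) → add node 22 parent=20 cost=20
24. q=(0,46) nearest=21 d=16 new=(12,32) → add node 23 parent=21 cost=32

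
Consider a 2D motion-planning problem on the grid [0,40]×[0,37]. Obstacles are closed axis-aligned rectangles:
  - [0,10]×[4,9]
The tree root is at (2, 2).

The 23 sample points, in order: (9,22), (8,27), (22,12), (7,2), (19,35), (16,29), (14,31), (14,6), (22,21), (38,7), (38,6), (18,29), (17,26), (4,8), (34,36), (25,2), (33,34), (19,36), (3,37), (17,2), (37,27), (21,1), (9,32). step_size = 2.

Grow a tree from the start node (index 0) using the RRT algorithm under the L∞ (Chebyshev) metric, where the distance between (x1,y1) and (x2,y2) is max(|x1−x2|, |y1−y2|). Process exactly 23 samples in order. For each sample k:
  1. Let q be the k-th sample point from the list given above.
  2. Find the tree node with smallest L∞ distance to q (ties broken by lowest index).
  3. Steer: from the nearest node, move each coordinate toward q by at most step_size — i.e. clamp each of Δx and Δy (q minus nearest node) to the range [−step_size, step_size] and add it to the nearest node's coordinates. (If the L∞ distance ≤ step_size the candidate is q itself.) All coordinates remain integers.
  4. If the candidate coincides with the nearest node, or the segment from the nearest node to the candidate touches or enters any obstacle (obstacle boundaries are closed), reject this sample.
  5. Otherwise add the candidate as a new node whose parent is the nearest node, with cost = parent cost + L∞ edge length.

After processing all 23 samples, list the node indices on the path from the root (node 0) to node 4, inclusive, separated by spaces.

Path: 0 1 2 3 4

1. q=(9,22) nearest=0 d=20 new=(4,4) → blocked by [0,10]×[4,9], reject
2. q=(8,27) nearest=0 d=25 new=(4,4) → blocked by [0,10]×[4,9], reject
3. q=(22,12) nearest=0 d=20 new=(4,4) → blocked by [0,10]×[4,9], reject
4. q=(7,2) nearest=0 d=5 new=(4,2) → add node 1 parent=0 cost=2
5. q=(19,35) nearest=0 d=33 new=(4,4) → blocked by [0,10]×[4,9], reject
6. q=(16,29) nearest=0 d=27 new=(4,4) → blocked by [0,10]×[4,9], reject
7. q=(14,31) nearest=0 d=29 new=(4,4) → blocked by [0,10]×[4,9], reject
8. q=(14,6) nearest=1 d=10 new=(6,4) → blocked by [0,10]×[4,9], reject
9. q=(22,21) nearest=1 d=19 new=(6,4) → blocked by [0,10]×[4,9], reject
10. q=(38,7) nearest=1 d=34 new=(6,4) → blocked by [0,10]×[4,9], reject
11. q=(38,6) nearest=1 d=34 new=(6,4) → blocked by [0,10]×[4,9], reject
12. q=(18,29) nearest=0 d=27 new=(4,4) → blocked by [0,10]×[4,9], reject
13. q=(17,26) nearest=0 d=24 new=(4,4) → blocked by [0,10]×[4,9], reject
14. q=(4,8) nearest=0 d=6 new=(4,4) → blocked by [0,10]×[4,9], reject
15. q=(34,36) nearest=0 d=34 new=(4,4) → blocked by [0,10]×[4,9], reject
16. q=(25,2) nearest=1 d=21 new=(6,2) → add node 2 parent=1 cost=4
17. q=(33,34) nearest=0 d=32 new=(4,4) → blocked by [0,10]×[4,9], reject
18. q=(19,36) nearest=0 d=34 new=(4,4) → blocked by [0,10]×[4,9], reject
19. q=(3,37) nearest=0 d=35 new=(3,4) → blocked by [0,10]×[4,9], reject
20. q=(17,2) nearest=2 d=11 new=(8,2) → add node 3 parent=2 cost=6
21. q=(37,27) nearest=3 d=29 new=(10,4) → blocked by [0,10]×[4,9], reject
22. q=(21,1) nearest=3 d=13 new=(10,1) → add node 4 parent=3 cost=8
23. q=(9,32) nearest=0 d=30 new=(4,4) → blocked by [0,10]×[4,9], reject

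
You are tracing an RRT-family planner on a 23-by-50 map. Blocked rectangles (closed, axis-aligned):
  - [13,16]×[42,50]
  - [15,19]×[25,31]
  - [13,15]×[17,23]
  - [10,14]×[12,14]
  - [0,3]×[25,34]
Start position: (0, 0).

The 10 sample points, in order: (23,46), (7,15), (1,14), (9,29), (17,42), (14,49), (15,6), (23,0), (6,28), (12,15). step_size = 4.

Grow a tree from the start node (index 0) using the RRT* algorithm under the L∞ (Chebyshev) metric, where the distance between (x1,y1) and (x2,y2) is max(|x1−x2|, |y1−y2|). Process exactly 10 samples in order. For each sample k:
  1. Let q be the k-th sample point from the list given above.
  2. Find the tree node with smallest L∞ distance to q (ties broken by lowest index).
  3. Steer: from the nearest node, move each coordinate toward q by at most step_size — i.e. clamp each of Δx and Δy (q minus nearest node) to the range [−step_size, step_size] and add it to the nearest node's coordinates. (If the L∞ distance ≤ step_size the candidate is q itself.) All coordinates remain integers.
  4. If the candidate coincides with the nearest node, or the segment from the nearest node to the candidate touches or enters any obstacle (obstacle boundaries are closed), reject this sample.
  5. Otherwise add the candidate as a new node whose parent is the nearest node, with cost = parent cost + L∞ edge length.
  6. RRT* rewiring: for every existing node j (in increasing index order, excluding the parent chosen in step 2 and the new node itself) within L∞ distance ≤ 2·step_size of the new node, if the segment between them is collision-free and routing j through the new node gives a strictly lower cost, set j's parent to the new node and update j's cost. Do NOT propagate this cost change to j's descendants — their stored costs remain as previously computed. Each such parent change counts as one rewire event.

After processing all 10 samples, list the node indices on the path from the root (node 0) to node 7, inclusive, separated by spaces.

1. q=(23,46) nearest=0 d=46 new=(4,4) → add node 1 parent=0 cost=4
2. q=(7,15) nearest=1 d=11 new=(7,8) → add node 2 parent=1 cost=8
3. q=(1,14) nearest=2 d=6 new=(3,12) → add node 3 parent=2 cost=12
4. q=(9,29) nearest=3 d=17 new=(7,16) → add node 4 parent=3 cost=16
5. q=(17,42) nearest=4 d=26 new=(11,20) → add node 5 parent=4 cost=20
6. q=(14,49) nearest=5 d=29 new=(14,24) → blocked by [13,15]×[17,23], reject
7. q=(15,6) nearest=2 d=8 new=(11,6) → add node 6 parent=2 cost=12
8. q=(23,0) nearest=6 d=12 new=(15,2) → add node 7 parent=6 cost=16
9. q=(6,28) nearest=5 d=8 new=(7,24) → add node 8 parent=5 cost=24
10. q=(12,15) nearest=4 d=5 new=(11,15) → add node 9 parent=4 cost=20

Path: 0 1 2 6 7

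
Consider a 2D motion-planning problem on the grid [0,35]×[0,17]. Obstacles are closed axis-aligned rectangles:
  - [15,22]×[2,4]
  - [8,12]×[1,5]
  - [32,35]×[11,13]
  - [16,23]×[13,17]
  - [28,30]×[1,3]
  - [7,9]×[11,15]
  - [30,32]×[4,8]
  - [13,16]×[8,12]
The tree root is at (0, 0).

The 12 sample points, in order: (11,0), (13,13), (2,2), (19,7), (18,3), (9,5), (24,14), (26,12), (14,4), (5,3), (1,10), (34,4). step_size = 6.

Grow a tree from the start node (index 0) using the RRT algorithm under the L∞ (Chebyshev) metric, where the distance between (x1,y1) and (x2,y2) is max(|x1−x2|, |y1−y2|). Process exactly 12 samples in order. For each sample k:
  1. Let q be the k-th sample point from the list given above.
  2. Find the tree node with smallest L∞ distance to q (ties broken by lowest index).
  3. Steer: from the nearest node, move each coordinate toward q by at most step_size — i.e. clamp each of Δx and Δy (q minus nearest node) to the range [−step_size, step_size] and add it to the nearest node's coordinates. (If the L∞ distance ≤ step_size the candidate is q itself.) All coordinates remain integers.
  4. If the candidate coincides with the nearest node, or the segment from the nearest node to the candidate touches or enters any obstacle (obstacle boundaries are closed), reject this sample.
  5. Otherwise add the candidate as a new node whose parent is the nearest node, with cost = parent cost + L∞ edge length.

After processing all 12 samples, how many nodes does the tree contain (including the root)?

Node count: 6

1. q=(11,0) nearest=0 d=11 new=(6,0) → add node 1 parent=0 cost=6
2. q=(13,13) nearest=0 d=13 new=(6,6) → add node 2 parent=0 cost=6
3. q=(2,2) nearest=0 d=2 new=(2,2) → add node 3 parent=0 cost=2
4. q=(19,7) nearest=1 d=13 new=(12,6) → blocked by [8,12]×[1,5], reject
5. q=(18,3) nearest=1 d=12 new=(12,3) → blocked by [8,12]×[1,5], reject
6. q=(9,5) nearest=2 d=3 new=(9,5) → blocked by [8,12]×[1,5], reject
7. q=(24,14) nearest=1 d=18 new=(12,6) → blocked by [8,12]×[1,5], reject
8. q=(26,12) nearest=1 d=20 new=(12,6) → blocked by [8,12]×[1,5], reject
9. q=(14,4) nearest=1 d=8 new=(12,4) → blocked by [8,12]×[1,5], reject
10. q=(5,3) nearest=1 d=3 new=(5,3) → add node 4 parent=1 cost=9
11. q=(1,10) nearest=2 d=5 new=(1,10) → add node 5 parent=2 cost=11
12. q=(34,4) nearest=1 d=28 new=(12,4) → blocked by [8,12]×[1,5], reject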